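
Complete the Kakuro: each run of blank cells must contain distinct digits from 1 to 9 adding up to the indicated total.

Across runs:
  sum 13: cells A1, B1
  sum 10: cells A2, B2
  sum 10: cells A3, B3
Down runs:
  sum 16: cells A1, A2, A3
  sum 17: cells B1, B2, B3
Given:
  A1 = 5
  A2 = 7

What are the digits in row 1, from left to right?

5 8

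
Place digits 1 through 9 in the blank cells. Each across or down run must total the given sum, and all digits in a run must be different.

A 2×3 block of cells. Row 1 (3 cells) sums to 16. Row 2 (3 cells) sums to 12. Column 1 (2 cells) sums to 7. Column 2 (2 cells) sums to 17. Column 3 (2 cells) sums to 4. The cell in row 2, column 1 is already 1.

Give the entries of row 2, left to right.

1, 8, 3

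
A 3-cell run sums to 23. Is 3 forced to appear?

The only way to make 23 from 3 distinct digits is {6,8,9}, which does not contain 3.

No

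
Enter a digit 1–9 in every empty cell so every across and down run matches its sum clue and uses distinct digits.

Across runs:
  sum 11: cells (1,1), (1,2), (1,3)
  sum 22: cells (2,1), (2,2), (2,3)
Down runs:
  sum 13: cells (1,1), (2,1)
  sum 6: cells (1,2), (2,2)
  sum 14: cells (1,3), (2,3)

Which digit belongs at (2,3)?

The 22 across and the 6 down share only 5, so (2,2) = 5.
(1,2) = 6 − 5 = 1 completes the 6 down.
Nothing is forced directly, so branch on (1,3), whose candidates are 6 or 8. If (1,3) = 8: then (1,1) would have to be in {2} for the 11 across but in {4,5,6,7,8,9} for the 13 down — contradiction. So (1,3) = 6.
(1,1) = 11 − 7 = 4 completes the 11 across.
(2,1) = 13 − 4 = 9 completes the 13 down.
(2,3) = 22 − 14 = 8 completes the 22 across.

8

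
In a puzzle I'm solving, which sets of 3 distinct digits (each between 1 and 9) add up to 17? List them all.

3 distinct digits from 1–9 sum between 6 and 24.

{1,7,9}; {2,6,9}; {2,7,8}; {3,5,9}; {3,6,8}; {4,5,8}; {4,6,7}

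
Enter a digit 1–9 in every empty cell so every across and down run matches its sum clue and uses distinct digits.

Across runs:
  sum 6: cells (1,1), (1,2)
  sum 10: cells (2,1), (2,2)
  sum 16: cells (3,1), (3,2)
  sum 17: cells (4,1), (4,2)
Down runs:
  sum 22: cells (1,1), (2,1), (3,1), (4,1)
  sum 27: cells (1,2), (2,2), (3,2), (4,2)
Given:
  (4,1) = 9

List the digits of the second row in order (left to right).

16 in 2 cells must be {7,9}; 17 in 2 cells must be {8,9}.
(3,1) = 7: the only remaining digit allowed by both the 16 across and the 22 down.
(3,2) = 16 − 7 = 9 completes the 16 across.
(4,2) = 17 − 9 = 8 completes the 17 across.
Given what's placed, (1,2) must be 4 to fit the 6 across and 27 down.
(2,2) = 27 − 21 = 6 completes the 27 down.
(1,1) = 6 − 4 = 2 completes the 6 across.
(2,1) = 10 − 6 = 4 completes the 10 across.

4, 6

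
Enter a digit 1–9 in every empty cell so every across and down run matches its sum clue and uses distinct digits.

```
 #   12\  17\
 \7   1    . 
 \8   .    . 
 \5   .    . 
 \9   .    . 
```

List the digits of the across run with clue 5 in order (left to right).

4 1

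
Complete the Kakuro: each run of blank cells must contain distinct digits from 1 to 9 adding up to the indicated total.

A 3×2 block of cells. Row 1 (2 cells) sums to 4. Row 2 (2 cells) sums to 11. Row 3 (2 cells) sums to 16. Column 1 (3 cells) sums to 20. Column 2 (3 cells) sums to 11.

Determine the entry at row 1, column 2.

4 in 2 cells must be {1,3}; 16 in 2 cells must be {7,9}.
The 4 across and the 20 down share only 3, so (1,1) = 3.
(1,2) = 4 − 3 = 1 completes the 4 across.
Given what's placed, (3,1) must be 9 to fit the 16 across and 20 down.
(3,2) = 16 − 9 = 7 completes the 16 across.
(2,1) = 20 − 12 = 8 completes the 20 down.
(2,2) = 11 − 8 = 3 completes the 11 across.

1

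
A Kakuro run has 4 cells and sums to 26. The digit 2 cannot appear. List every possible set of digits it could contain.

4 distinct digits from 1–9 sum between 10 and 30.
Dropping sets that contain 2.

{3,6,8,9}; {4,5,8,9}; {4,6,7,9}; {5,6,7,8}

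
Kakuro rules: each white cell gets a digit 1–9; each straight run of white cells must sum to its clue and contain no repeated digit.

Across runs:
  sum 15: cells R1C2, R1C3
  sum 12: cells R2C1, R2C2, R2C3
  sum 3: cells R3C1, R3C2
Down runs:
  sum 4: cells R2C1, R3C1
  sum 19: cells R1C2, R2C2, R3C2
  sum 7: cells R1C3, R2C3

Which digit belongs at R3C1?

3 in 2 cells must be {1,2}; 4 in 2 cells must be {1,3}.
The 15 across and the 7 down share only 6, so R1C3 = 6.
R2C3 = 7 − 6 = 1 completes the 7 down.
Intersecting the 3 across with the 4 down forces R3C1 = 1.
R3C2 = 3 − 1 = 2 completes the 3 across.
R1C2 = 15 − 6 = 9 completes the 15 across.
R2C1 = 4 − 1 = 3 completes the 4 down.
R2C2 = 12 − 4 = 8 completes the 12 across.

1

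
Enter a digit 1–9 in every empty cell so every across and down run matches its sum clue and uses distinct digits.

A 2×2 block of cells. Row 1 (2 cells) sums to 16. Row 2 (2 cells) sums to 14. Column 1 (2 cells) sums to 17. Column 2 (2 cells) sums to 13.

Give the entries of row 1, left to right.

16 in 2 cells must be {7,9}; 17 in 2 cells must be {8,9}.
The 16 across and the 17 down share only 9, so (1,1) = 9.
(1,2) = 16 − 9 = 7 completes the 16 across.
(2,1) = 17 − 9 = 8 completes the 17 down.
(2,2) = 14 − 8 = 6 completes the 14 across.

9 7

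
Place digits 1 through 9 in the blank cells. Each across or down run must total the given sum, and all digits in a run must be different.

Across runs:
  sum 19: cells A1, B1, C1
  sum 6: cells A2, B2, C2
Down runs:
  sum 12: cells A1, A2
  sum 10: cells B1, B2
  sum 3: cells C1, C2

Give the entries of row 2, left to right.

6 in 3 cells must be {1,2,3}; 3 in 2 cells must be {1,2}.
The 19 across and the 3 down share only 2, so C1 = 2.
The 6 across and the 12 down share only 3, so A2 = 3.
C2 = 3 − 2 = 1 completes the 3 down.
A1 = 12 − 3 = 9 completes the 12 down.
B1 = 19 − 11 = 8 completes the 19 across.
B2 = 6 − 4 = 2 completes the 6 across.

3 2 1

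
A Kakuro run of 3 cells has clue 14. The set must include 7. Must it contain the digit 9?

No

Counterexample: {1,6,7} sums to 14 under that restriction without using 9.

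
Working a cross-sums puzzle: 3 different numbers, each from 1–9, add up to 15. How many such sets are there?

3 distinct digits from 1–9 sum between 6 and 24.

8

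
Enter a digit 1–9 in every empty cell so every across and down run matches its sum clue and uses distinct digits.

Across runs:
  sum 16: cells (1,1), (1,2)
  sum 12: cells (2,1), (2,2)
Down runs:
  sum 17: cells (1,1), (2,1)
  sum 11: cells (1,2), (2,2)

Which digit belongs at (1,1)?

16 in 2 cells must be {7,9}; 17 in 2 cells must be {8,9}.
The 16 across and the 17 down share only 9, so (1,1) = 9.
(1,2) = 16 − 9 = 7 completes the 16 across.
(2,1) = 17 − 9 = 8 completes the 17 down.
(2,2) = 12 − 8 = 4 completes the 12 across.

9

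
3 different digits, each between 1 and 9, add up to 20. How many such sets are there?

3 distinct digits from 1–9 sum between 6 and 24.
Enumerating: {3,8,9}, {4,7,9}, {5,6,9}, {5,7,8}.

4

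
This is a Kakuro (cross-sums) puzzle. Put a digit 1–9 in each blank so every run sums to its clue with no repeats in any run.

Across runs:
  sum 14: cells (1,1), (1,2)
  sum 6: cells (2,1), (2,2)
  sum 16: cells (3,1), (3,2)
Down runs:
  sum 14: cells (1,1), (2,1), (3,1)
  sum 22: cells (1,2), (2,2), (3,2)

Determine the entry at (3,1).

16 in 2 cells must be {7,9}.
The 6 across and the 22 down share only 5, so (2,2) = 5.
Given what's placed, (3,2) must be 9 to fit the 16 across and 22 down.
(1,2) = 22 − 14 = 8 completes the 22 down.
(2,1) = 6 − 5 = 1 completes the 6 across.
(3,1) = 16 − 9 = 7 completes the 16 across.
(1,1) = 14 − 8 = 6 completes the 14 across.

7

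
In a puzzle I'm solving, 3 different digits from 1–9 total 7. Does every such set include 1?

The only way to make 7 from 3 distinct digits is {1,2,4}, which contains 1.

Yes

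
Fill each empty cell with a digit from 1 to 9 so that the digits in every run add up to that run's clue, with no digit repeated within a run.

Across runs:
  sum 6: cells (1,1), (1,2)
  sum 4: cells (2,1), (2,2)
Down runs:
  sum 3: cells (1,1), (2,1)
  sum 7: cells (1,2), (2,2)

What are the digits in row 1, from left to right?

2 4

4 in 2 cells must be {1,3}; 3 in 2 cells must be {1,2}.
The 4 across and the 3 down share only 1, so (2,1) = 1.
(2,2) = 4 − 1 = 3 completes the 4 across.
(1,1) = 3 − 1 = 2 completes the 3 down.
(1,2) = 6 − 2 = 4 completes the 6 across.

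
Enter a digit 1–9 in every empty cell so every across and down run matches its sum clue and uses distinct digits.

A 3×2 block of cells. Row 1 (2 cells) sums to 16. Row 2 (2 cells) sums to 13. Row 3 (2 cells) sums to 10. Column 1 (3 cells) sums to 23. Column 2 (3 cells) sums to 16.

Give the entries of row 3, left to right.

6, 4

16 in 2 cells must be {7,9}; 23 in 3 cells must be {6,8,9}.
The 16 across and the 23 down share only 9, so (1,1) = 9.
(1,2) = 16 − 9 = 7 completes the 16 across.
Nothing is forced directly, so branch on (2,1), whose candidates are 6 or 8. If (2,1) = 6: then (2,2) would have to be in {7} for the 13 across but in {1,3,4,5,6,8} for the 16 down — contradiction. So (2,1) = 8.
(2,2) = 13 − 8 = 5 completes the 13 across.
(3,1) = 23 − 17 = 6 completes the 23 down.
(3,2) = 10 − 6 = 4 completes the 10 across.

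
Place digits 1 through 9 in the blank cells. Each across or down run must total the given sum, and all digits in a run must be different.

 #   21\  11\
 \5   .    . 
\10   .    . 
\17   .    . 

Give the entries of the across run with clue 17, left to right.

17 in 2 cells must be {8,9}.
The 5 across and the 21 down share only 4, so R1C1 = 4.
R1C2 = 5 − 4 = 1 completes the 5 across.
Given what's placed, R3C2 must be 8 to fit the 17 across and 11 down.
R2C2 = 11 − 9 = 2 completes the 11 down.
R3C1 = 17 − 8 = 9 completes the 17 across.
R2C1 = 10 − 2 = 8 completes the 10 across.

9 8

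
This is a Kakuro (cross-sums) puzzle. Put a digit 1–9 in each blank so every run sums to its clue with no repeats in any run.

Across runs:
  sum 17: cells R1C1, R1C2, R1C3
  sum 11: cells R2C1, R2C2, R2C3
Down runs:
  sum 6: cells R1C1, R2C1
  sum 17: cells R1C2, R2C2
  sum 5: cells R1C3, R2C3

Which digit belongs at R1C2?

9

17 in 2 cells must be {8,9}.
The 11 across and the 17 down share only 8, so R2C2 = 8.
R1C2 = 17 − 8 = 9 completes the 17 down.
Nothing is forced directly, so branch on R2C1, whose candidates are 1 or 2. If R2C1 = 2: then R1C1 would have to be in {1,2,3,5,6,7} for the 17 across but in {4} for the 6 down — contradiction. So R2C1 = 1.
R1C1 = 6 − 1 = 5 completes the 6 down.
R1C3 = 17 − 14 = 3 completes the 17 across.
R2C3 = 11 − 9 = 2 completes the 11 across.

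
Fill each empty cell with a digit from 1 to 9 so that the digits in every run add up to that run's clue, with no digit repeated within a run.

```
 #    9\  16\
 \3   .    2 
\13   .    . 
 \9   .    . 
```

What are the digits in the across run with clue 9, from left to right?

3 in 2 cells must be {1,2}.
R1C1 = 3 − 2 = 1 completes the 3 across.
Nothing is forced directly, so branch on R2C1, whose candidates are 5 or 6. If R2C1 = 6: then R2C2 would have to be in {7} for the 13 across but in {5,6,8,9} for the 16 down — contradiction. So R2C1 = 5.
R2C2 = 13 − 5 = 8 completes the 13 across.
R3C1 = 9 − 6 = 3 completes the 9 down.
R3C2 = 9 − 3 = 6 completes the 9 across.

3 6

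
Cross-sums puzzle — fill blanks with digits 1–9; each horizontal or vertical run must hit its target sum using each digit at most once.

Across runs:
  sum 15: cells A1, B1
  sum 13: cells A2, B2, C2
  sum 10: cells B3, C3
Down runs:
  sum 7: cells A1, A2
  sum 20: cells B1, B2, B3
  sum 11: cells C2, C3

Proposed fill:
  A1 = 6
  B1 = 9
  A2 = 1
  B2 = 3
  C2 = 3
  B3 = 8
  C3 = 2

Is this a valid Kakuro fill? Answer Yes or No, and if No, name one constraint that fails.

No — the down run C2–C3 sums to 5, not 11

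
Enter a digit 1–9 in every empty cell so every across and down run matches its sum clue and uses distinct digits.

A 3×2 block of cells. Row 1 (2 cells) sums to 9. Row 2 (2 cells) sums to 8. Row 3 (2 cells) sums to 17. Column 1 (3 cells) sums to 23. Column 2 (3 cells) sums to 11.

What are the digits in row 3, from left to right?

17 in 2 cells must be {8,9}; 23 in 3 cells must be {6,8,9}.
The 8 across and the 23 down share only 6, so (2,1) = 6.
(2,2) = 8 − 6 = 2 completes the 8 across.
Given what's placed, (3,2) must be 8 to fit the 17 across and 11 down.
(1,1) = 8: the only remaining digit allowed by both the 9 across and the 23 down.
(1,2) = 9 − 8 = 1 completes the 9 across.
(3,1) = 17 − 8 = 9 completes the 17 across.

9, 8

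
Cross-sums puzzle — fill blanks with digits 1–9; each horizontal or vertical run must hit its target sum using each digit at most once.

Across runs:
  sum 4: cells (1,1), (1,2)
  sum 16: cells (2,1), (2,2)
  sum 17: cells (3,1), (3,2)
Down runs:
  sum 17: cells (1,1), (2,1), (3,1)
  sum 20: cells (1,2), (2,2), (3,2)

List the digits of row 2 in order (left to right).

4 in 2 cells must be {1,3}; 16 in 2 cells must be {7,9}; 17 in 2 cells must be {8,9}.
The 4 across and the 20 down share only 3, so (1,2) = 3.
Given what's placed, (2,2) must be 9 to fit the 16 across and 20 down.
(3,2) = 20 − 12 = 8 completes the 20 down.
(1,1) = 4 − 3 = 1 completes the 4 across.
(2,1) = 16 − 9 = 7 completes the 16 across.
(3,1) = 17 − 8 = 9 completes the 17 across.

7 9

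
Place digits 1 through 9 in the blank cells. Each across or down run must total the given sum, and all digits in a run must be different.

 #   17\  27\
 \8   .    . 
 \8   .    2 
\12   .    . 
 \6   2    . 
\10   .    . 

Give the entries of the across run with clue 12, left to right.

5 7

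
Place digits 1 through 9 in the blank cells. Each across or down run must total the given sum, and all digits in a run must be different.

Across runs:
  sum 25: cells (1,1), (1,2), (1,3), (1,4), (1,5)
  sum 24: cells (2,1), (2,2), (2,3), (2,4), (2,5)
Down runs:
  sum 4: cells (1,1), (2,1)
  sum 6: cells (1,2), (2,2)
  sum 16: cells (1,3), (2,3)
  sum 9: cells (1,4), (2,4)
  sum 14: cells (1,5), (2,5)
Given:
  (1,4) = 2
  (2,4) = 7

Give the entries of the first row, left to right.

3 4 7 2 9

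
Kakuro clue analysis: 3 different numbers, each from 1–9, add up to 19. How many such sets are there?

3 distinct digits from 1–9 sum between 6 and 24.
Enumerating: {2,8,9}, {3,7,9}, {4,6,9}, {4,7,8}, {5,6,8}.

5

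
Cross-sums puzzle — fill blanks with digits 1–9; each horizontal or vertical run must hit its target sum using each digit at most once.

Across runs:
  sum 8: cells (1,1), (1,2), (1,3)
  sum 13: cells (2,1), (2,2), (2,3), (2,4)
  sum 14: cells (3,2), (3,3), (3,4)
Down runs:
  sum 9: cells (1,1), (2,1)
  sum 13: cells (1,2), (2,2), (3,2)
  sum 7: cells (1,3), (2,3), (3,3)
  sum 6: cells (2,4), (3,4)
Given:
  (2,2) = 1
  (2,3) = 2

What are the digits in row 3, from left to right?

7 in 3 cells must be {1,2,4}.
(2,4) = 4: the only remaining digit allowed by both the 13 across and the 6 down.
(3,4) = 6 − 4 = 2 completes the 6 down.
(2,1) = 13 − 7 = 6 completes the 13 across.
(3,3) = 4: the only remaining digit allowed by both the 14 across and the 7 down.
(1,1) = 9 − 6 = 3 completes the 9 down.
Given what's placed, (1,2) must be 4 to fit the 8 across and 13 down.
(1,3) = 8 − 7 = 1 completes the 8 across.
(3,2) = 14 − 6 = 8 completes the 14 across.

8 4 2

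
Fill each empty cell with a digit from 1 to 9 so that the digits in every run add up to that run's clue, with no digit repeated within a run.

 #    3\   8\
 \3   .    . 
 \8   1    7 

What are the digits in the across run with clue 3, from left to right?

2 1

3 in 2 cells must be {1,2}.
R1C1 = 3 − 1 = 2 completes the 3 down.
R1C2 = 3 − 2 = 1 completes the 3 across.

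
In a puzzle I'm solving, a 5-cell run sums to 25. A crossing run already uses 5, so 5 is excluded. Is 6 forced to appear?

No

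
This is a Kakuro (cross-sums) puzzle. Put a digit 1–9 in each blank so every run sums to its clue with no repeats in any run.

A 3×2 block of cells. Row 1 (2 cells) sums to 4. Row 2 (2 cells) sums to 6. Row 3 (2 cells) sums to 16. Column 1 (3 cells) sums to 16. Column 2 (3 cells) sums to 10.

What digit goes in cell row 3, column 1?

9

4 in 2 cells must be {1,3}; 16 in 2 cells must be {7,9}.
The 16 across and the 10 down share only 7, so (3,2) = 7.
Given what's placed, (1,2) must be 1 to fit the 4 across and 10 down.
(2,2) = 10 − 8 = 2 completes the 10 down.
(3,1) = 16 − 7 = 9 completes the 16 across.
(1,1) = 4 − 1 = 3 completes the 4 across.
(2,1) = 6 − 2 = 4 completes the 6 across.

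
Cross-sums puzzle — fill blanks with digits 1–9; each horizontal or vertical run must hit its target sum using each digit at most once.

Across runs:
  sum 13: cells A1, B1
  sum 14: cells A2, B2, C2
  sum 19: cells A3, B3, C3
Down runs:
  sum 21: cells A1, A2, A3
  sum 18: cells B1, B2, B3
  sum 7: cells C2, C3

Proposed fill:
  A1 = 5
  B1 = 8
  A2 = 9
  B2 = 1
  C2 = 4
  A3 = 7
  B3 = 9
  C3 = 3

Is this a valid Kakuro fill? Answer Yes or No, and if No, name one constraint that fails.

Across: 5+8=13; 9+1+4=14; 7+9+3=19. Down: 5+9+7=21; 8+1+9=18; 4+3=7. No digit repeats within any run.

Yes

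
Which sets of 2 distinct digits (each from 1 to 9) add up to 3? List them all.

2 distinct digits from 1–9 sum between 3 and 17.
Only one set works: {1,2}.

{1,2}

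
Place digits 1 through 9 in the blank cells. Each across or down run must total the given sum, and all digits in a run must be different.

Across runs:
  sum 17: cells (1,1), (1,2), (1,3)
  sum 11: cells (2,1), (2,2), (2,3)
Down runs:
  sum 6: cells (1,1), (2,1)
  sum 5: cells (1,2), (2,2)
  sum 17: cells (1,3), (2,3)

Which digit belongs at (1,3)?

9

17 in 2 cells must be {8,9}.
The 11 across and the 17 down share only 8, so (2,3) = 8.
(1,3) = 17 − 8 = 9 completes the 17 down.
Nothing is forced directly, so branch on (2,1), whose candidates are 1 or 2. If (2,1) = 2: then (1,1) would have to be in {1,2,3,5,6,7} for the 17 across but in {4} for the 6 down — contradiction. So (2,1) = 1.
(1,1) = 6 − 1 = 5 completes the 6 down.
(1,2) = 17 − 14 = 3 completes the 17 across.
(2,2) = 11 − 9 = 2 completes the 11 across.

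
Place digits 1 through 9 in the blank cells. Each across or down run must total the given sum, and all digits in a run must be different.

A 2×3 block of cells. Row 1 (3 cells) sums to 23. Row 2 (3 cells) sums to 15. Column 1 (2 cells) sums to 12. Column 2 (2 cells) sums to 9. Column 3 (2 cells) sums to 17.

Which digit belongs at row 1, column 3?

23 in 3 cells must be {6,8,9}; 17 in 2 cells must be {8,9}.
Nothing is forced directly, so branch on (1,2), whose candidates are 6 or 8. If (1,2) = 8: that forces (1,1) = 9, after which (1,3) would have to be in {6} for the 23 across but in {8,9} for the 17 down — contradiction. So (1,2) = 6.
(2,2) = 9 − 6 = 3 completes the 9 down.
Given what's placed, (2,3) must be 8 to fit the 15 across and 17 down.
(1,3) = 17 − 8 = 9 completes the 17 down.
(2,1) = 15 − 11 = 4 completes the 15 across.
(1,1) = 23 − 15 = 8 completes the 23 across.

9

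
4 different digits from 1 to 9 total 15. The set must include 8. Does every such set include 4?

Yes

The only way to make 15 from 4 distinct digits under that restriction is {1,2,4,8}, which contains 4.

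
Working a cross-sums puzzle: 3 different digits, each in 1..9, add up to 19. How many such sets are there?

3 distinct digits from 1–9 sum between 6 and 24.
Enumerating: {2,8,9}, {3,7,9}, {4,6,9}, {4,7,8}, {5,6,8}.

5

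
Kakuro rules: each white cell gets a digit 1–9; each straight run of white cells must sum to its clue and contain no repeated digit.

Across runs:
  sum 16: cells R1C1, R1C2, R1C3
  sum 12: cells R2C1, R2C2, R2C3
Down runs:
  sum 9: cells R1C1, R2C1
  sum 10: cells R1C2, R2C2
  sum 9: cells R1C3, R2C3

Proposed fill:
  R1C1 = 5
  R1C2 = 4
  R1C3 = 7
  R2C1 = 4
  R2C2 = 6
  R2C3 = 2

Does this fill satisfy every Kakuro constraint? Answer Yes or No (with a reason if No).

Across: 5+4+7=16; 4+6+2=12. Down: 5+4=9; 4+6=10; 7+2=9. No digit repeats within any run.

Yes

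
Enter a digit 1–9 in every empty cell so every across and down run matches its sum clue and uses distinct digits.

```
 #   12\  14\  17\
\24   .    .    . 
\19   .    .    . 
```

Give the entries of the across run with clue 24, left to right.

7, 8, 9

24 in 3 cells must be {7,8,9}; 17 in 2 cells must be {8,9}.
Nothing is forced directly, so branch on R1C2, whose candidates are 8 or 9. If R1C2 = 9: that forces R1C3 = 8, R2C2 = 5, after which R2C3 would have to be in {6,8} for the 19 across but in {9} for the 17 down — contradiction. So R1C2 = 8.
Given what's placed, R1C3 must be 9 to fit the 24 across and 17 down.
R2C2 = 14 − 8 = 6 completes the 14 down.
R2C3 = 17 − 9 = 8 completes the 17 down.
R1C1 = 24 − 17 = 7 completes the 24 across.
R2C1 = 19 − 14 = 5 completes the 19 across.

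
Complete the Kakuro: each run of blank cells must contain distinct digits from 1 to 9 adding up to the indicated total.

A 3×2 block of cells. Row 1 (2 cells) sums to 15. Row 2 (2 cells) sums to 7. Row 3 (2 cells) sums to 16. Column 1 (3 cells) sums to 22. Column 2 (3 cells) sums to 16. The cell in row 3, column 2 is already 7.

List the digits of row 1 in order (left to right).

16 in 2 cells must be {7,9}.
(3,1) = 16 − 7 = 9 completes the 16 across.
No cell is forced outright now. (1,2) can only be 6 or 8 (the digits allowed by both its 15 across and its 16 down). If (1,2) = 6: then (1,1) would have to be in {9} for the 15 across but in {5,6,7,8} for the 22 down — contradiction. So (1,2) = 8.
(1,1) = 15 − 8 = 7 completes the 15 across.
(2,1) = 22 − 16 = 6 completes the 22 down.
(2,2) = 7 − 6 = 1 completes the 7 across.

7 8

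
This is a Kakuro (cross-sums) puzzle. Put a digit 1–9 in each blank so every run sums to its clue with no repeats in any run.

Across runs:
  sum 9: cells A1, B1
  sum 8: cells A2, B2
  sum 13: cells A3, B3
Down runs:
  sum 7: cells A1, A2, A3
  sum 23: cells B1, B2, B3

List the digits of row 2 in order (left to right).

2, 6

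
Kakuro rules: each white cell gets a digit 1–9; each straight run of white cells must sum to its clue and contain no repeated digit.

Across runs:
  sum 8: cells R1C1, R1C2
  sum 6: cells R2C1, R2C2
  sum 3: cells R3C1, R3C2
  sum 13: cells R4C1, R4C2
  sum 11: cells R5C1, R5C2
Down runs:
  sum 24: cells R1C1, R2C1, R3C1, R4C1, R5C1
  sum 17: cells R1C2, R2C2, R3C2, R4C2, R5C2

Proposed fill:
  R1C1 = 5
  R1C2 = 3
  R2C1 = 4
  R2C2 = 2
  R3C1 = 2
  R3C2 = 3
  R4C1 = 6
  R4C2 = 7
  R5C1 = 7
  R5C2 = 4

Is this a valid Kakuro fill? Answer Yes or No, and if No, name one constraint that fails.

No — the across run R3C1–R3C2 sums to 5, not 3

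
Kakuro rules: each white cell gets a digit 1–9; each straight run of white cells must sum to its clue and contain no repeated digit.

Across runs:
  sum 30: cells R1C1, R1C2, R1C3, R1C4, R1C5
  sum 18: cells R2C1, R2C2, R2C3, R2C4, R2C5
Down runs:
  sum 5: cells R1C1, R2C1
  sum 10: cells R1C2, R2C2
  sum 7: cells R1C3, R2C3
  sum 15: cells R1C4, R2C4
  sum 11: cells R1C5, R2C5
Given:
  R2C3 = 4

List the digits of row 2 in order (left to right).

R1C3 = 7 − 4 = 3 completes the 7 down.
R1C1 = 4: the only remaining digit allowed by both the 30 across and the 5 down.
R2C1 = 5 − 4 = 1 completes the 5 down.
No cell is forced outright now. R2C4 can only be 6 or 8 (the digits allowed by both its 18 across and its 15 down). If R2C4 = 8: then R1C4 would have to be in {6,8,9} for the 30 across but in {7} for the 15 down — contradiction. So R2C4 = 6.
R1C4 = 15 − 6 = 9 completes the 15 down.
R2C2 = 2: the only remaining digit allowed by both the 18 across and the 10 down.
R2C5 = 18 − 13 = 5 completes the 18 across.

1, 2, 4, 6, 5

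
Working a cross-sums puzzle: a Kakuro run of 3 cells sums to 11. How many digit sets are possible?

5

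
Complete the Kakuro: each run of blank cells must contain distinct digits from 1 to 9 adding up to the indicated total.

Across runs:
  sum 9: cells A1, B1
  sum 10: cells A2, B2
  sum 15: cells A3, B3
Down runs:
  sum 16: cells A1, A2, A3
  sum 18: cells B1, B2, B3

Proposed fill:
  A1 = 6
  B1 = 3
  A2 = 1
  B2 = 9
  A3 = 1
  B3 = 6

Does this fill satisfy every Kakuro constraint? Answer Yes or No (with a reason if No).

No — the across run A3–B3 sums to 7, not 15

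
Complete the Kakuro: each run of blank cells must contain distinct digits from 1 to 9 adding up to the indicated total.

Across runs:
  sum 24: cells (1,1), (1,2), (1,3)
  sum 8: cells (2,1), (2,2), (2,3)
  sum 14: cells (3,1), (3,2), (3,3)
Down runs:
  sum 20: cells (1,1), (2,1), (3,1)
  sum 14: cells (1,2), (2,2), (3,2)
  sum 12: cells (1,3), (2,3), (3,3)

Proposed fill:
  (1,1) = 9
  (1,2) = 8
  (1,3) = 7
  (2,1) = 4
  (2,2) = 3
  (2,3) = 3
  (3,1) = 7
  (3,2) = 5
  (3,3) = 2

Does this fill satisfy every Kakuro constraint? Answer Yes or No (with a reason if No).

No — the down run (1,2)–(3,2) sums to 16, not 14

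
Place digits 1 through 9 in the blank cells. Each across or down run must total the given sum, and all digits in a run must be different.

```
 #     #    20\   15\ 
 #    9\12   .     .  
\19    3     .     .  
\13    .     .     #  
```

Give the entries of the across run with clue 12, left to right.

4 8

R3C1 = 9 − 3 = 6 completes the 9 down.
R3C2 = 13 − 6 = 7 completes the 13 across.
R2C2 = 9: the only remaining digit allowed by both the 19 across and the 20 down.
R2C3 = 19 − 12 = 7 completes the 19 across.
R1C2 = 20 − 16 = 4 completes the 20 down.
R1C3 = 12 − 4 = 8 completes the 12 across.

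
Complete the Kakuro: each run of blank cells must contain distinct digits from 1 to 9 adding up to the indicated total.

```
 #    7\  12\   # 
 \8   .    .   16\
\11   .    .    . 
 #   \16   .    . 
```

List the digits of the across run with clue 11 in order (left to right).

16 in 2 cells must be {7,9}.
The 11 across and the 16 down share only 7, so R2C3 = 7.
R3C3 = 16 − 7 = 9 completes the 16 down.
R3C2 = 16 − 9 = 7 completes the 16 across.
No cell is forced outright now. R2C1 can only be 1 or 3 (the digits allowed by both its 11 across and its 7 down). If R2C1 = 3: then R1C1 would have to be in {1,2,3,5,6,7} for the 8 across but in {4} for the 7 down — contradiction. So R2C1 = 1.
R1C1 = 7 − 1 = 6 completes the 7 down.
R1C2 = 8 − 6 = 2 completes the 8 across.
R2C2 = 11 − 8 = 3 completes the 11 across.

1 3 7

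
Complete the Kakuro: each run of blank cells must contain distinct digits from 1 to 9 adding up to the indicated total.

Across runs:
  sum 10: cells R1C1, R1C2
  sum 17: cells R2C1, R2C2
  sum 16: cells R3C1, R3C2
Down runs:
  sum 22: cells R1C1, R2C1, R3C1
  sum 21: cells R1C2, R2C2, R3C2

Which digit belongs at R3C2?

9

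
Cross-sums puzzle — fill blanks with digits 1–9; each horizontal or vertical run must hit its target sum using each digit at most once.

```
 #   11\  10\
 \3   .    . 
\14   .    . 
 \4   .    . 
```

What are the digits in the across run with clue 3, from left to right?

2 1

3 in 2 cells must be {1,2}; 4 in 2 cells must be {1,3}.
Nothing is forced directly, so branch on R2C2, whose candidates are 5 or 6. If R2C2 = 5: then R2C1 would have to be in {9} for the 14 across but in {1,2,3,4,5,6,7,8} for the 11 down — contradiction. So R2C2 = 6.
Given what's placed, R1C2 must be 1 to fit the 3 across and 10 down.
R2C1 = 14 − 6 = 8 completes the 14 across.
R3C1 = 1: the only remaining digit allowed by both the 4 across and the 11 down.
R3C2 = 4 − 1 = 3 completes the 4 across.
R1C1 = 3 − 1 = 2 completes the 3 across.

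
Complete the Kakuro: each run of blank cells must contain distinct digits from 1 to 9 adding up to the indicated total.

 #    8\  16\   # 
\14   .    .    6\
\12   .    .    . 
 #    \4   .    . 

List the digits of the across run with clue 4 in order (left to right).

3, 1

4 in 2 cells must be {1,3}.
The 4 across and the 6 down share only 1, so R3C3 = 1.
R2C3 = 6 − 1 = 5 completes the 6 down.
R3C2 = 4 − 1 = 3 completes the 4 across.
No cell is forced outright now. R2C2 can only be 4 or 6 (the digits allowed by both its 12 across and its 16 down). If R2C2 = 6: then R1C2 would have to be in {5,6,8,9} for the 14 across but in {7} for the 16 down — contradiction. So R2C2 = 4.
R1C2 = 16 − 7 = 9 completes the 16 down.
R2C1 = 12 − 9 = 3 completes the 12 across.
R1C1 = 14 − 9 = 5 completes the 14 across.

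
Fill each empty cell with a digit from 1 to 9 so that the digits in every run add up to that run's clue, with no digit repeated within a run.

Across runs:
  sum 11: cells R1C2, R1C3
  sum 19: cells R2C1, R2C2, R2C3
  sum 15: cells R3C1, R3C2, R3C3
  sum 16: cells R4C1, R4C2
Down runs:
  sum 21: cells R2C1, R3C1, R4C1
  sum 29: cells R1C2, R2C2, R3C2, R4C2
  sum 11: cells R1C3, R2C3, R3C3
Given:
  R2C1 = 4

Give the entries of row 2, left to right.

4 9 6

16 in 2 cells must be {7,9}; 29 in 4 cells must be {5,7,8,9}.
Given what's placed, R4C1 must be 9 to fit the 16 across and 21 down.
R4C2 = 16 − 9 = 7 completes the 16 across.
R3C1 = 21 − 13 = 8 completes the 21 down.
Given what's placed, R3C2 must be 5 to fit the 15 across and 29 down.
R3C3 = 15 − 13 = 2 completes the 15 across.
No cell is forced outright now. R1C2 can only be 8 or 9 (the digits allowed by both its 11 across and its 29 down). If R1C2 = 9: then R1C3 would have to be in {2} for the 11 across but in {1,3,4,5,6,8} for the 11 down — contradiction. So R1C2 = 8.
R1C3 = 11 − 8 = 3 completes the 11 across.
R2C2 = 29 − 20 = 9 completes the 29 down.
R2C3 = 19 − 13 = 6 completes the 19 across.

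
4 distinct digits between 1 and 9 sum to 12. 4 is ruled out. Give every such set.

{1,2,3,6}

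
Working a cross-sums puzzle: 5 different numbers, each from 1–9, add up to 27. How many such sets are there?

11

5 distinct digits from 1–9 sum between 15 and 35.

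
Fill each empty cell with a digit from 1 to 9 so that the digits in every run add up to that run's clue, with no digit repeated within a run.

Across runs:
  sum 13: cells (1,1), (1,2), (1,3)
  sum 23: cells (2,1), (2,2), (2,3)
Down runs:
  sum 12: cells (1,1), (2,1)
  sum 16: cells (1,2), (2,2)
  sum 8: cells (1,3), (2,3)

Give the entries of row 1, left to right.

4 7 2

23 in 3 cells must be {6,8,9}; 16 in 2 cells must be {7,9}.
The 23 across and the 16 down share only 9, so (2,2) = 9.
Given what's placed, (2,3) must be 6 to fit the 23 across and 8 down.
(1,2) = 16 − 9 = 7 completes the 16 down.
(1,3) = 8 − 6 = 2 completes the 8 down.
(2,1) = 23 − 15 = 8 completes the 23 across.
(1,1) = 13 − 9 = 4 completes the 13 across.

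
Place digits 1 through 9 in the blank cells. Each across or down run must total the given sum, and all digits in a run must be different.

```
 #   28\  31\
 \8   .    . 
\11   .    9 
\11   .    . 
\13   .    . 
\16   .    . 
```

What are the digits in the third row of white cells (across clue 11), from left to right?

3 8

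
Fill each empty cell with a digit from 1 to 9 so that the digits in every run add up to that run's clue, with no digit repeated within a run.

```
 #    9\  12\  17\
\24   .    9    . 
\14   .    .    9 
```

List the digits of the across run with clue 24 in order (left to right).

7 9 8

24 in 3 cells must be {7,8,9}; 17 in 2 cells must be {8,9}.
R1C3 = 17 − 9 = 8 completes the 17 down.
R2C2 = 12 − 9 = 3 completes the 12 down.
R1C1 = 24 − 17 = 7 completes the 24 across.
R2C1 = 14 − 12 = 2 completes the 14 across.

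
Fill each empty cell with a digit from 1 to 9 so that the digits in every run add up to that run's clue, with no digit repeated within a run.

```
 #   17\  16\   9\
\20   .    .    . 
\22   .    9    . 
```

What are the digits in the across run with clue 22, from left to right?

8 9 5

17 in 2 cells must be {8,9}; 16 in 2 cells must be {7,9}.
R1C2 = 16 − 9 = 7 completes the 16 down.
R2C1 = 8: the only remaining digit allowed by both the 22 across and the 17 down.
R2C3 = 22 − 17 = 5 completes the 22 across.
R1C1 = 17 − 8 = 9 completes the 17 down.
R1C3 = 20 − 16 = 4 completes the 20 across.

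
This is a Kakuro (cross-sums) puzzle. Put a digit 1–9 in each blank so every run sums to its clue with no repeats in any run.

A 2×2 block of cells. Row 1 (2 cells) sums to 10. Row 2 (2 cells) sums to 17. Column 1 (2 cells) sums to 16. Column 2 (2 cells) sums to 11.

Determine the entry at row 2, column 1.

9

17 in 2 cells must be {8,9}; 16 in 2 cells must be {7,9}.
The 17 across and the 16 down share only 9, so (2,1) = 9.
(2,2) = 17 − 9 = 8 completes the 17 across.
(1,1) = 16 − 9 = 7 completes the 16 down.
(1,2) = 10 − 7 = 3 completes the 10 across.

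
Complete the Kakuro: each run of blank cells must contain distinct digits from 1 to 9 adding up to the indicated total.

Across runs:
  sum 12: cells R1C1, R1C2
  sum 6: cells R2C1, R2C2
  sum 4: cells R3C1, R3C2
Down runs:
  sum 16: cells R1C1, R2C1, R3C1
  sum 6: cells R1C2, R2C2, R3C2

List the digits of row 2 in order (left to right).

4 2

4 in 2 cells must be {1,3}; 6 in 3 cells must be {1,2,3}.
The 12 across and the 6 down share only 3, so R1C2 = 3.
Given what's placed, R3C2 must be 1 to fit the 4 across and 6 down.
R1C1 = 12 − 3 = 9 completes the 12 across.
R2C2 = 6 − 4 = 2 completes the 6 down.
R3C1 = 4 − 1 = 3 completes the 4 across.
R2C1 = 6 − 2 = 4 completes the 6 across.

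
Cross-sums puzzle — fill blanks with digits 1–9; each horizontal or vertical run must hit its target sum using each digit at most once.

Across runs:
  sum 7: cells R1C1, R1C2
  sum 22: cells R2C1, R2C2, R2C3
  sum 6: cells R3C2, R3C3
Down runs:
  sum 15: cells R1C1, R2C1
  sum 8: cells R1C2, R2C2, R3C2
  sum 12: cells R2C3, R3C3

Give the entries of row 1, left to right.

The 7 across and the 15 down share only 6, so R1C1 = 6.
R1C2 = 7 − 6 = 1 completes the 7 across.
R2C1 = 15 − 6 = 9 completes the 15 down.
R2C2 = 5: the only remaining digit allowed by both the 22 across and the 8 down.
R2C3 = 22 − 14 = 8 completes the 22 across.
R3C2 = 8 − 6 = 2 completes the 8 down.
R3C3 = 6 − 2 = 4 completes the 6 across.

6 1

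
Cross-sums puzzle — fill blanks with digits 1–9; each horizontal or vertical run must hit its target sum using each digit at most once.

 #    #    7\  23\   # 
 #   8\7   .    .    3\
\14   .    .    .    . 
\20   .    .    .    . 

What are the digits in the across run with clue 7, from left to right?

7 in 3 cells must be {1,2,4}; 23 in 3 cells must be {6,8,9}; 3 in 2 cells must be {1,2}.
Only 6 fits R1C3 under both its across sum 7 and down sum 23.
Given what's placed, R2C3 must be 8 to fit the 14 across and 23 down.
R3C3 = 23 − 14 = 9 completes the 23 down.
R1C2 = 7 − 6 = 1 completes the 7 across.

1 6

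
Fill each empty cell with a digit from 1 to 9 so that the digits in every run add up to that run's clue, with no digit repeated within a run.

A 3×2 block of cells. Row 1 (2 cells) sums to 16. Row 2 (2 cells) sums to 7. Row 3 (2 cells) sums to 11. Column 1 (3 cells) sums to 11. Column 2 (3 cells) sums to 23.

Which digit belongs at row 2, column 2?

16 in 2 cells must be {7,9}; 23 in 3 cells must be {6,8,9}.
The 16 across and the 11 down share only 7, so (1,1) = 7.
(1,2) = 16 − 7 = 9 completes the 16 across.
Given what's placed, (2,2) must be 6 to fit the 7 across and 23 down.
(3,1) = 3: the only remaining digit allowed by both the 11 across and the 11 down.
(3,2) = 11 − 3 = 8 completes the 11 across.
(2,1) = 7 − 6 = 1 completes the 7 across.

6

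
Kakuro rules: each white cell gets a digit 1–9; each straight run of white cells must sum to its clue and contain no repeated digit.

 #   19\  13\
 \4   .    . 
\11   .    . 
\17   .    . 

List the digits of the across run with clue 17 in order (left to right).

9 8

4 in 2 cells must be {1,3}; 17 in 2 cells must be {8,9}.
The 4 across and the 19 down share only 3, so R1C1 = 3.
R1C2 = 4 − 3 = 1 completes the 4 across.
Given what's placed, R3C1 must be 9 to fit the 17 across and 19 down.
R3C2 = 17 − 9 = 8 completes the 17 across.
R2C1 = 19 − 12 = 7 completes the 19 down.
R2C2 = 11 − 7 = 4 completes the 11 across.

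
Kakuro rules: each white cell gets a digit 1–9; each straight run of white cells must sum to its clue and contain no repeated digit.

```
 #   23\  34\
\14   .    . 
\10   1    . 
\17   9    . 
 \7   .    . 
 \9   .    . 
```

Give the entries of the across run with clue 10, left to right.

17 in 2 cells must be {8,9}; 34 in 5 cells must be {4,6,7,8,9}.
R2C2 = 10 − 1 = 9 completes the 10 across.

1 9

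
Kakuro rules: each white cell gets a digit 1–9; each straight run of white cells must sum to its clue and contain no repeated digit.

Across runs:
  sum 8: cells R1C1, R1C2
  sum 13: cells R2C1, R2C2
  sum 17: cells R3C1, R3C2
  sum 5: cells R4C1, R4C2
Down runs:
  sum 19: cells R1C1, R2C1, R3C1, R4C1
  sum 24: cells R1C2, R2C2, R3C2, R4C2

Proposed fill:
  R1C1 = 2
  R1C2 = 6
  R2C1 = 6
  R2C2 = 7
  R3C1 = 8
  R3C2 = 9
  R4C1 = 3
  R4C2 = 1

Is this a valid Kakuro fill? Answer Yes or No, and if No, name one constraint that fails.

No — the across run R4C1–R4C2 sums to 4, not 5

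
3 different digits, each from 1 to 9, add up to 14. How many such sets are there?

3 distinct digits from 1–9 sum between 6 and 24.

8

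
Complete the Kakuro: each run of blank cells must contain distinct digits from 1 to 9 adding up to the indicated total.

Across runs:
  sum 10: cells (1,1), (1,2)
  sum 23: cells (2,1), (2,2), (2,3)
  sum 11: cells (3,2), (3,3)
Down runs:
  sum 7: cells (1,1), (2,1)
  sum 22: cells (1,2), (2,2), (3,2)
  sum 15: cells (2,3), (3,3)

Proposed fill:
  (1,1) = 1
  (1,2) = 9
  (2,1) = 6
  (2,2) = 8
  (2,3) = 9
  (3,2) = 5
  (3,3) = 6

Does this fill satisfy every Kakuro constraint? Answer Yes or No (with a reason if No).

Yes

Across: 1+9=10; 6+8+9=23; 5+6=11. Down: 1+6=7; 9+8+5=22; 9+6=15. No digit repeats within any run.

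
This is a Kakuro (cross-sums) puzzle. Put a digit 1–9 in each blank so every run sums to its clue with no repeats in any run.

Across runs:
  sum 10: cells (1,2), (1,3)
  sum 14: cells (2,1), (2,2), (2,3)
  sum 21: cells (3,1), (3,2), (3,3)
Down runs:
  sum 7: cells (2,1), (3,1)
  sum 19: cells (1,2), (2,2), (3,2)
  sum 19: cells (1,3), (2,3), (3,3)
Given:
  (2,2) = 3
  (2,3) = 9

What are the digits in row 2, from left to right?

2 3 9

(2,1) = 14 − 12 = 2 completes the 14 across.
(3,1) = 7 − 2 = 5 completes the 7 down.
(3,3) = 7: the only remaining digit allowed by both the 21 across and the 19 down.
(1,3) = 19 − 16 = 3 completes the 19 down.
(3,2) = 21 − 12 = 9 completes the 21 across.
(1,2) = 10 − 3 = 7 completes the 10 across.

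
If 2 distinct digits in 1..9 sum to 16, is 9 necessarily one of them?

The only way to make 16 from 2 distinct digits is {7,9}, which contains 9.

Yes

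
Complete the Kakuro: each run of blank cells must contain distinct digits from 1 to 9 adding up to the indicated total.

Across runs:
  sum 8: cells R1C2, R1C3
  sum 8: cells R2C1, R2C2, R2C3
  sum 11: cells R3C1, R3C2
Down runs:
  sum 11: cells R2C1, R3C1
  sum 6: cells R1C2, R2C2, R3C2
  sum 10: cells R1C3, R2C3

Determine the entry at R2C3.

4

6 in 3 cells must be {1,2,3}.
Nothing is forced directly, so branch on R3C2, whose candidates are 2 or 3. If R3C2 = 2: that forces R3C1 = 9, R2C1 = 2, R2C2 = 1, after which R2C3 would have to be in {5} for the 8 across but in {1,2,3,4,6,7,8,9} for the 10 down — contradiction. So R3C2 = 3.
R3C1 = 11 − 3 = 8 completes the 11 across.
R2C1 = 11 − 8 = 3 completes the 11 down.
R2C2 = 1: the only remaining digit allowed by both the 8 across and the 6 down.
R2C3 = 8 − 4 = 4 completes the 8 across.
R1C2 = 6 − 4 = 2 completes the 6 down.
R1C3 = 8 − 2 = 6 completes the 8 across.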